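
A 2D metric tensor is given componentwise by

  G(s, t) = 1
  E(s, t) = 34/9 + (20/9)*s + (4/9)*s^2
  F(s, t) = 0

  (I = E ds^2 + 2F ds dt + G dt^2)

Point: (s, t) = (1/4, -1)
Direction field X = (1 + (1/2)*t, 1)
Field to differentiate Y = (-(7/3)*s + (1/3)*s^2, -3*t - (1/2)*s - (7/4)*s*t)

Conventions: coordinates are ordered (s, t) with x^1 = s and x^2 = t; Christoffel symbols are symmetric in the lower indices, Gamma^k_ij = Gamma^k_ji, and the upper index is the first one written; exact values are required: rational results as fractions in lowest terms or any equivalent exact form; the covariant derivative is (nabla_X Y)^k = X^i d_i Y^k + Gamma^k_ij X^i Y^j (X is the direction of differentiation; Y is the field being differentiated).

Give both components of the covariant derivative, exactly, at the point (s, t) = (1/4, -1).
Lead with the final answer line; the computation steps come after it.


Answer: (nabla_X Y)^s = -4379/3768, (nabla_X Y)^t = -45/16

E = 157/36, F = 0, G = 1 at the point
E_s = 22/9, E_t = 0, F_s = 0, F_t = 0, G_s = 0, G_t = 0
EG - F^2 = 157/36;  g^inv = (36/157) * [[1, 0], [0, 157/36]]
first-kind symbols [ij,l] = (1/2)(d_i g_jl + d_j g_il - d_l g_ij): [ss,s] = E_s/2 = 11/9, [ss,t] = F_s - E_t/2 = 0, [st,s] = E_t/2 = 0, [st,t] = G_s/2 = 0, [tt,s] = F_t - G_s/2 = 0, [tt,t] = G_t/2 = 0
Gamma^s_ij = (G*[ij,s] - F*[ij,t])/(EG - F^2), Gamma^t_ij = (E*[ij,t] - F*[ij,s])/(EG - F^2)
Gamma_sss = 44/157, Gamma_sst = 0, Gamma_stt = 0, Gamma_tss = 0, Gamma_tst = 0, Gamma_ttt = 0
X = (1/2, 1), Y = (-9/16, 53/16) at the point


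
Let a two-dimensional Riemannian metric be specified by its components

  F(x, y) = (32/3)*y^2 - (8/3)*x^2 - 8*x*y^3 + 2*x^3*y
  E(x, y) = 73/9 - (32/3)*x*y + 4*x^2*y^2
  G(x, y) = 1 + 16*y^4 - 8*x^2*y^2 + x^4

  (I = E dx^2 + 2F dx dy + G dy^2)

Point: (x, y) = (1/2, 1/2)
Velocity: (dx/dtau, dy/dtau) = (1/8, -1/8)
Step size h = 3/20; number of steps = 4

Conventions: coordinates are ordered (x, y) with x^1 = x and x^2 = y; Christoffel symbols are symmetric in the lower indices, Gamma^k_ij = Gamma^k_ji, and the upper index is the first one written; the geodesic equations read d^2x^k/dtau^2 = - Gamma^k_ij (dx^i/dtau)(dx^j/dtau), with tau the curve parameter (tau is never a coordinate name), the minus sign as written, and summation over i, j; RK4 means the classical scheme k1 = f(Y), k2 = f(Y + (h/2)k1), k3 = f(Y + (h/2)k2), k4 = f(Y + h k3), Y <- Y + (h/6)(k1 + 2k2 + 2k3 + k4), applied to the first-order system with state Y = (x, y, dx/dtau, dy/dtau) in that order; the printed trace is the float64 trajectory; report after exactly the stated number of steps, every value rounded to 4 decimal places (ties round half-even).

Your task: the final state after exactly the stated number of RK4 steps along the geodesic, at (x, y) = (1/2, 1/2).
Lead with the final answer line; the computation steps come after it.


Answer: x = 0.5699, y = 0.4235, dx/dtau = 0.1080, dy/dtau = -0.1294

f(Y) = (dx/dtau, dy/dtau, -Gamma^x_ij Y'^i Y'^j, -Gamma^y_ij Y'^i Y'^j) with the Gammas evaluated at the stage position; h = 0.150000; intermediate values shown to 6 dp
step 0: x = 0.5000, y = 0.5000, dx/dtau = 0.1250, dy/dtau = -0.1250
step 1:
  k1: at (x, y) = (0.500000, 0.500000), (dx/dtau, dy/dtau) = (0.125000, -0.125000); Gamma_xxx = -0.346282, Gamma_xxy = -0.346282, Gamma_xyy = 1.385128, Gamma_yxx = -0.119867, Gamma_yxy = -0.119867, Gamma_yyy = 0.479467; k1 = (0.125000, -0.125000, -0.027053, -0.009365)
  k2: at (x, y) = (0.509375, 0.490625), (dx/dtau, dy/dtau) = (0.122971, -0.125702); Gamma_xxx = -0.343494, Gamma_xxy = -0.356621, Gamma_xyy = 1.373976, Gamma_yxx = -0.111503, Gamma_yxy = -0.115764, Gamma_yyy = 0.446013; k2 = (0.122971, -0.125702, -0.027541, -0.008940)
  k3: at (x, y) = (0.509223, 0.490572), (dx/dtau, dy/dtau) = (0.122934, -0.125671); Gamma_xxx = -0.343444, Gamma_xxy = -0.356501, Gamma_xyy = 1.373778, Gamma_yxx = -0.111468, Gamma_yxy = -0.115706, Gamma_yyy = 0.445874; k3 = (0.122934, -0.125671, -0.027521, -0.008932)
  k4: at (x, y) = (0.518440, 0.481149), (dx/dtau, dy/dtau) = (0.120872, -0.126340); Gamma_xxx = -0.340234, Gamma_xxy = -0.366604, Gamma_xyy = 1.360937, Gamma_yxx = -0.103154, Gamma_yxy = -0.111149, Gamma_yyy = 0.412618; k4 = (0.120872, -0.126340, -0.027949, -0.008474)
  Y <- Y + (h/6)(k1 + 2k2 + 2k3 + k4): x = 0.5184, y = 0.4811, dx/dtau = 0.1209, dy/dtau = -0.1263
step 2:
  k1: at (x, y) = (0.518442, 0.481148), (dx/dtau, dy/dtau) = (0.120872, -0.126340); Gamma_xxx = -0.340234, Gamma_xxy = -0.366606, Gamma_xyy = 1.360935, Gamma_yxx = -0.103153, Gamma_yxy = -0.111148, Gamma_yyy = 0.412612; k1 = (0.120872, -0.126340, -0.027949, -0.008474)
  k2: at (x, y) = (0.527507, 0.471672), (dx/dtau, dy/dtau) = (0.118776, -0.126975); Gamma_xxx = -0.336602, Gamma_xxy = -0.376448, Gamma_xyy = 1.346410, Gamma_yxx = -0.094916, Gamma_yxy = -0.106152, Gamma_yyy = 0.379666; k2 = (0.118776, -0.126975, -0.028314, -0.007984)
  k3: at (x, y) = (0.527350, 0.471625), (dx/dtau, dy/dtau) = (0.118748, -0.126938); Gamma_xxx = -0.336553, Gamma_xxy = -0.376318, Gamma_xyy = 1.346210, Gamma_yxx = -0.094891, Gamma_yxy = -0.106103, Gamma_yyy = 0.379566; k3 = (0.118748, -0.126938, -0.028291, -0.007977)
  k4: at (x, y) = (0.536254, 0.462107), (dx/dtau, dy/dtau) = (0.116628, -0.127536); Gamma_xxx = -0.332507, Gamma_xxy = -0.385860, Gamma_xyy = 1.330029, Gamma_yxx = -0.086778, Gamma_yxy = -0.100702, Gamma_yyy = 0.347112; k4 = (0.116628, -0.127536, -0.028589, -0.007461)
  Y <- Y + (h/6)(k1 + 2k2 + 2k3 + k4): x = 0.5363, y = 0.4621, dx/dtau = 0.1166, dy/dtau = -0.1275
step 3:
  k1: at (x, y) = (0.536256, 0.462105), (dx/dtau, dy/dtau) = (0.116628, -0.127536); Gamma_xxx = -0.332506, Gamma_xxy = -0.385861, Gamma_xyy = 1.330025, Gamma_yxx = -0.086777, Gamma_yxy = -0.100701, Gamma_yyy = 0.347106; k1 = (0.116628, -0.127536, -0.028589, -0.007461)
  k2: at (x, y) = (0.545003, 0.452540), (dx/dtau, dy/dtau) = (0.114484, -0.128096); Gamma_xxx = -0.328053, Gamma_xxy = -0.395081, Gamma_xyy = 1.312212, Gamma_yxx = -0.078812, Gamma_yxy = -0.094915, Gamma_yyy = 0.315249; k2 = (0.114484, -0.128096, -0.028819, -0.006924)
  k3: at (x, y) = (0.544842, 0.452498), (dx/dtau, dy/dtau) = (0.114467, -0.128055); Gamma_xxx = -0.328005, Gamma_xxy = -0.394942, Gamma_xyy = 1.312018, Gamma_yxx = -0.078797, Gamma_yxy = -0.094878, Gamma_yyy = 0.315189; k3 = (0.114467, -0.128055, -0.028795, -0.006918)
  k4: at (x, y) = (0.553426, 0.442897), (dx/dtau, dy/dtau) = (0.112309, -0.128574); Gamma_xxx = -0.323159, Gamma_xxy = -0.403806, Gamma_xyy = 1.292637, Gamma_yxx = -0.071026, Gamma_yxy = -0.088751, Gamma_yyy = 0.284103; k4 = (0.112309, -0.128574, -0.028955, -0.006364)
  Y <- Y + (h/6)(k1 + 2k2 + 2k3 + k4): x = 0.5534, y = 0.4429, dx/dtau = 0.1123, dy/dtau = -0.1286
step 4:
  k1: at (x, y) = (0.553427, 0.442895), (dx/dtau, dy/dtau) = (0.112309, -0.128574); Gamma_xxx = -0.323158, Gamma_xxy = -0.403808, Gamma_xyy = 1.292632, Gamma_yxx = -0.071024, Gamma_yxy = -0.088749, Gamma_yyy = 0.284097; k1 = (0.112309, -0.128574, -0.028955, -0.006364)
  k2: at (x, y) = (0.561850, 0.433252), (dx/dtau, dy/dtau) = (0.110137, -0.129051); Gamma_xxx = -0.317931, Gamma_xxy = -0.412300, Gamma_xyy = 1.271725, Gamma_yxx = -0.063468, Gamma_yxy = -0.082307, Gamma_yyy = 0.253872; k2 = (0.110137, -0.129051, -0.029043, -0.005798)
  k3: at (x, y) = (0.561687, 0.433216), (dx/dtau, dy/dtau) = (0.110131, -0.129009); Gamma_xxx = -0.317886, Gamma_xxy = -0.412156, Gamma_xyy = 1.271546, Gamma_yxx = -0.063462, Gamma_yxy = -0.082282, Gamma_yyy = 0.253850; k3 = (0.110131, -0.129009, -0.029019, -0.005793)
  k4: at (x, y) = (0.569946, 0.423544), (dx/dtau, dy/dtau) = (0.107956, -0.129443); Gamma_xxx = -0.312302, Gamma_xxy = -0.420253, Gamma_xyy = 1.249209, Gamma_yxx = -0.056160, Gamma_yxy = -0.075573, Gamma_yyy = 0.224641; k4 = (0.107956, -0.129443, -0.029037, -0.005222)
  Y <- Y + (h/6)(k1 + 2k2 + 2k3 + k4): x = 0.5699, y = 0.4235, dx/dtau = 0.1080, dy/dtau = -0.1294


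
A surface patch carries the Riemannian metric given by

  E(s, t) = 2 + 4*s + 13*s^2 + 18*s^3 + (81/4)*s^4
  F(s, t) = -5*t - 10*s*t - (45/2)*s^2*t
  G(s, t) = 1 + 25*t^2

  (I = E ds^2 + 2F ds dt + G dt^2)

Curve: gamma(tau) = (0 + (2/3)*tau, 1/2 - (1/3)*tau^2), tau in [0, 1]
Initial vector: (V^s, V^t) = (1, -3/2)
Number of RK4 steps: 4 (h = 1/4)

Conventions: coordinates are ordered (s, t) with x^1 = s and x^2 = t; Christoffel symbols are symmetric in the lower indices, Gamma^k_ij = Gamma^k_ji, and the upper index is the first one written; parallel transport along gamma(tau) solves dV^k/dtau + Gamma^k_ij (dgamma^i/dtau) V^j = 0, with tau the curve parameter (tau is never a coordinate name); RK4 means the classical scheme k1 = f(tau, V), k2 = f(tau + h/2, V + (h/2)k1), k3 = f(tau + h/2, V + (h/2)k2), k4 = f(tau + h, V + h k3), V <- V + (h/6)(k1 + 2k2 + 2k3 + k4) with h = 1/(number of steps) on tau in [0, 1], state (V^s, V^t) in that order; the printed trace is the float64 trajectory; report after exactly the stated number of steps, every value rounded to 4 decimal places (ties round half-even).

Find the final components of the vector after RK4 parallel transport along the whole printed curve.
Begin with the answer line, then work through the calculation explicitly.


Answer: V^s = 0.8597, V^t = -1.3244

gamma'(tau) = (2/3, -(2/3)*tau); f(tau, V)^k = -Gamma^k_ij(gamma(tau)) gamma'^i(tau) V^j; h = 1/4; intermediate values shown to 6 dp
curve data and Christoffel symbols at the stage parameters:
  tau = 0.000000: gamma = (0.000000, 0.500000), gamma' = (0.666667, 0.000000); Gamma_sss = 0.242424, Gamma_sst = 0.000000, Gamma_stt = -0.606061, Gamma_tss = -0.606061, Gamma_tst = 0.000000, Gamma_ttt = 1.515152
  tau = 0.125000: gamma = (0.083333, 0.494792), gamma' = (0.666667, -0.083333); Gamma_sss = 0.385048, Gamma_sst = 0.000000, Gamma_stt = -0.700088, Gamma_tss = -0.795208, Gamma_tst = 0.000000, Gamma_ttt = 1.445834
  tau = 0.250000: gamma = (0.166667, 0.479167), gamma' = (0.666667, -0.166667); Gamma_sss = 0.575652, Gamma_sst = 0.000000, Gamma_stt = -0.822360, Gamma_tss = -0.945714, Gamma_tst = 0.000000, Gamma_ttt = 1.351021
  tau = 0.375000: gamma = (0.250000, 0.453125), gamma' = (0.666667, -0.250000); Gamma_sss = 0.813495, Gamma_sst = 0.000000, Gamma_stt = -0.957053, Gamma_tss = -1.034709, Gamma_tst = 0.000000, Gamma_ttt = 1.217305
  tau = 0.500000: gamma = (0.333333, 0.416667), gamma' = (0.666667, -0.333333); Gamma_sss = 1.079585, Gamma_sst = 0.000000, Gamma_stt = -1.079585, Gamma_tss = -1.038062, Gamma_tst = 0.000000, Gamma_ttt = 1.038062
  tau = 0.625000: gamma = (0.416667, 0.369792), gamma' = (0.666667, -0.416667); Gamma_sss = 1.335785, Gamma_sst = 0.000000, Gamma_stt = -1.161552, Gamma_tss = -0.944629, Gamma_tst = 0.000000, Gamma_ttt = 0.821417
  tau = 0.750000: gamma = (0.500000, 0.312500), gamma' = (0.666667, -0.500000); Gamma_sss = 1.538007, Gamma_sst = 0.000000, Gamma_stt = -1.183082, Gamma_tss = -0.769003, Gamma_tst = 0.000000, Gamma_ttt = 0.591541
  tau = 0.875000: gamma = (0.583333, 0.244792), gamma' = (0.666667, -0.583333); Gamma_sss = 1.657729, Gamma_sst = 0.000000, Gamma_stt = -1.143262, Gamma_tss = -0.548685, Gamma_tst = 0.000000, Gamma_ttt = 0.378403
  tau = 1.000000: gamma = (0.666667, 0.166667), gamma' = (0.666667, -0.666667); Gamma_sss = 1.693351, Gamma_sst = 0.000000, Gamma_stt = -1.058345, Gamma_tss = -0.325645, Gamma_tst = 0.000000, Gamma_ttt = 0.203528
step 0: V^s = 1.0000, V^t = -1.5000
step 1: k1 = (-0.161616, 0.404040), k2 = (-0.166949, 0.344785), k3 = (-0.166345, 0.343539), k4 = (-0.173990, 0.285841); V <- V + (h/6)(k1 + 2k2 + 2k3 + k4): V^s = 0.9582, V^t = -1.4139
step 2: k1 = (-0.173954, 0.285782), k2 = (-0.178145, 0.226588), k3 = (-0.176091, 0.223975), k4 = (-0.169328, 0.162816); V <- V + (h/6)(k1 + 2k2 + 2k3 + k4): V^s = 0.9144, V^t = -1.3577
step 3: k1 = (-0.169560, 0.163039), k2 = (-0.148222, 0.104818), k3 = (-0.147075, 0.104007), k4 = (-0.112160, 0.056080); V <- V + (h/6)(k1 + 2k2 + 2k3 + k4): V^s = 0.8781, V^t = -1.3311
step 4: k1 = (-0.112906, 0.056453), k2 = (-0.071783, 0.023759), k3 = (-0.074738, 0.024737), k4 = (-0.035335, 0.006795); V <- V + (h/6)(k1 + 2k2 + 2k3 + k4): V^s = 0.8597, V^t = -1.3244


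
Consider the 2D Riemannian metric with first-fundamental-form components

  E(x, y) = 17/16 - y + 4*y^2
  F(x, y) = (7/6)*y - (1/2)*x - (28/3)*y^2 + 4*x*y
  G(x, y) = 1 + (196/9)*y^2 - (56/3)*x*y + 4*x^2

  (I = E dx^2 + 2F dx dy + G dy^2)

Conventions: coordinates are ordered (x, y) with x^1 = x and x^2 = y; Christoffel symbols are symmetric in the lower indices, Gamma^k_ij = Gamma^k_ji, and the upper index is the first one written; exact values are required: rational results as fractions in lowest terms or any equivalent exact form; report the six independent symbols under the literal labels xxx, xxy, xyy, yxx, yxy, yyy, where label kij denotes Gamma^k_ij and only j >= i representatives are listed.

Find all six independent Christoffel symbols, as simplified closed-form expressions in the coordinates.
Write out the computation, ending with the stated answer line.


E = 17/16 - y + 4*y^2; F = (7/6)*y - (1/2)*x - (28/3)*y^2 + 4*x*y; G = 1 + (196/9)*y^2 - (56/3)*x*y + 4*x^2
Gamma^k_ij = (1/2) g^{kl} (d_i g_jl + d_j g_il - d_l g_ij), with g^inv = (1/(EG-F^2)) [[G, -F], [-F, E]]
first partials: E_x = 0, E_y = -1 + 8*y, F_x = -1/2 + 4*y, F_y = 7/6 - (56/3)*y + 4*x, G_x = -(56/3)*y + 8*x, G_y = (392/9)*y - (56/3)*x
D = EG - F^2 = 17/16 - y + (232/9)*y^2 - (56/3)*x*y + 4*x^2
expanded: Gamma^x_xx = (G E_x - 2F F_x + F E_y)/(2D), Gamma^x_xy = (G E_y - F G_x)/(2D), Gamma^x_yy = (2G F_y - G G_x - F G_y)/(2D), Gamma^y_xx = (2E F_x - E E_y - F E_x)/(2D), Gamma^y_xy = (E G_x - F E_y)/(2D), Gamma^y_yy = (E G_y - 2F F_y + F G_x)/(2D); substitute and cancel common factors

Answer: Gamma_xxx = 0, Gamma_xxy = (576*y - 72)/(576*x^2 - 2688*x*y + 3712*y^2 - 144*y + 153), Gamma_xyy = (168 - 1344*y)/(576*x^2 - 2688*x*y + 3712*y^2 - 144*y + 153), Gamma_yxx = 0, Gamma_yxy = (576*x - 1344*y)/(576*x^2 - 2688*x*y + 3712*y^2 - 144*y + 153), Gamma_yyy = (-1344*x + 3136*y)/(576*x^2 - 2688*x*y + 3712*y^2 - 144*y + 153)


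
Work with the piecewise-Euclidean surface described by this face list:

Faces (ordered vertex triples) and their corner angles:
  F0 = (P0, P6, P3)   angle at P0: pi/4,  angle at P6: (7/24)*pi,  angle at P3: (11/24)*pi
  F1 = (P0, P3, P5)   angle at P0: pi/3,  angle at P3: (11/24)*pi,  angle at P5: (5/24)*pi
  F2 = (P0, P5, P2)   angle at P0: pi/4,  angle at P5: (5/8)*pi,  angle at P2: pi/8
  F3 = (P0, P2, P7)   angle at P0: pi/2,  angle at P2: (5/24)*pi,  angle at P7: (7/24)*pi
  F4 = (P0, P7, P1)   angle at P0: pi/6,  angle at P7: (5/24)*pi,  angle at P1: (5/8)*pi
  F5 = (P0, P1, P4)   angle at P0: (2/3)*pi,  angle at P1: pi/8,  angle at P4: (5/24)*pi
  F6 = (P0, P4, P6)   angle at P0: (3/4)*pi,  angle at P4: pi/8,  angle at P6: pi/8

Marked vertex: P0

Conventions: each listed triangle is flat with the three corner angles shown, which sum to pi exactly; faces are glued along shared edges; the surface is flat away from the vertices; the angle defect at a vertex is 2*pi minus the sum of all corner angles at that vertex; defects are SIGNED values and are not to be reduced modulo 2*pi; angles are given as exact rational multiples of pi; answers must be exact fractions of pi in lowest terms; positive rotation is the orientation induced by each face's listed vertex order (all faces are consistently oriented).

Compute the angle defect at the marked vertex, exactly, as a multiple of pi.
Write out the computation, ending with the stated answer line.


Sum of corner angles at P0: (35/12)*pi
defect = 2*pi - (35/12)*pi

Answer: defect(P0) = (-11/12)*pi


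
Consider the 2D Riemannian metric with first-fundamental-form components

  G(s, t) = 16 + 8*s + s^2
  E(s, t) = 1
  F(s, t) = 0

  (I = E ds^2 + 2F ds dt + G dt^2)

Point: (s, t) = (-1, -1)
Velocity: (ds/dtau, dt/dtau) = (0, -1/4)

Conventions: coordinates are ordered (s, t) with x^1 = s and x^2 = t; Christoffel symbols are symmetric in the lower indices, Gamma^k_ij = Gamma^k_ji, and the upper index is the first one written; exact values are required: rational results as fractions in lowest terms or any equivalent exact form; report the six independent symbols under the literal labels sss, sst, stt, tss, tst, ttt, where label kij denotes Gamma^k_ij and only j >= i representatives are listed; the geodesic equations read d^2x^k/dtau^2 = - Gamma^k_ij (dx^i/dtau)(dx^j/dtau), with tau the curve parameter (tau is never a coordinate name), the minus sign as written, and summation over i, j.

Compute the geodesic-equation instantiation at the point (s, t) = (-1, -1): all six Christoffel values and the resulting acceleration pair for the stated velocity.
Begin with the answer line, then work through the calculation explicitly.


Answer: Gamma_sss = 0, Gamma_sst = 0, Gamma_stt = -3, Gamma_tss = 0, Gamma_tst = 1/3, Gamma_ttt = 0; accelerations (d^2s/dtau^2, d^2t/dtau^2) = (3/16, 0)

E = 1, F = 0, G = 9 at the point
E_s = 0, E_t = 0, F_s = 0, F_t = 0, G_s = 6, G_t = 0
EG - F^2 = 9;  g^inv = (1/9) * [[9, 0], [0, 1]]
first-kind symbols [ij,l] = (1/2)(d_i g_jl + d_j g_il - d_l g_ij): [ss,s] = E_s/2 = 0, [ss,t] = F_s - E_t/2 = 0, [st,s] = E_t/2 = 0, [st,t] = G_s/2 = 3, [tt,s] = F_t - G_s/2 = -3, [tt,t] = G_t/2 = 0
Gamma^s_ij = (G*[ij,s] - F*[ij,t])/(EG - F^2), Gamma^t_ij = (E*[ij,t] - F*[ij,s])/(EG - F^2)
Gamma_sss = 0, Gamma_sst = 0, Gamma_stt = -3, Gamma_tss = 0, Gamma_tst = 1/3, Gamma_ttt = 0
d^2s/dtau^2 = -(Gamma_sss*(0)^2 + 2*Gamma_sst*(0)*(-1/4) + Gamma_stt*(-1/4)^2) = 3/16
d^2t/dtau^2 = -(Gamma_tss*(0)^2 + 2*Gamma_tst*(0)*(-1/4) + Gamma_ttt*(-1/4)^2) = 0


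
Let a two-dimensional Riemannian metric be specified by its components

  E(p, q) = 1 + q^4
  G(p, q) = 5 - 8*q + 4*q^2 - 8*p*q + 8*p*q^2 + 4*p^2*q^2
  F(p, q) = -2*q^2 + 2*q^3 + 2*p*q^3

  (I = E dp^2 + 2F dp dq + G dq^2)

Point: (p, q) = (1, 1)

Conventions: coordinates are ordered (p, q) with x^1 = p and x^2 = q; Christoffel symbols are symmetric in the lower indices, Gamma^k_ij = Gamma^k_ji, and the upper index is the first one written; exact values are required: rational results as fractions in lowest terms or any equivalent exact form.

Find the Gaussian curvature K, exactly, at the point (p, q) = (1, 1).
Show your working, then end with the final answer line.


E = 2, F = 2, G = 5, EG - F^2 = 6 at the point
E_p = 0, E_q = 4, F_p = 2, F_q = 8, G_p = 8, G_q = 16
E_qq = 12, F_pq = 6, G_pp = 8
By Brioschi, K is (det M1 - det M2) divided by (EG - F^2) squared.
M1 = [[-E_qq/2 + F_pq - G_pp/2, E_p/2, F_p - E_q/2], [F_q - G_p/2, E, F], [G_q/2, F, G]] = [[-4, 0, 0], [4, 2, 2], [8, 2, 5]]; det M1 = -24
M2 = [[0, E_q/2, G_p/2], [E_q/2, E, F], [G_p/2, F, G]] = [[0, 2, 4], [2, 2, 2], [4, 2, 5]]; det M2 = -20
det M1 - det M2 = -4; K = -4 / (6)^2 = -1/9

Answer: K = -1/9


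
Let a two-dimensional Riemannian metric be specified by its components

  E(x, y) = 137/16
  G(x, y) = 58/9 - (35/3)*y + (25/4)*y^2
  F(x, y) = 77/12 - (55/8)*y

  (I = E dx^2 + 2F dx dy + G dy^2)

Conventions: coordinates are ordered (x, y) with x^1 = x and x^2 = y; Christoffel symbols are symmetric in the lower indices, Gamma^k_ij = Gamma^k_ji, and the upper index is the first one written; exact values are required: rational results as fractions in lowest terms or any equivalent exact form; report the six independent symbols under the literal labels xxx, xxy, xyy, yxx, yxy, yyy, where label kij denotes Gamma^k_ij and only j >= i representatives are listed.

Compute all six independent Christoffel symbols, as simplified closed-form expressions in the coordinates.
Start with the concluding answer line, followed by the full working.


Answer: Gamma_xxx = 0, Gamma_xxy = 0, Gamma_xyy = -990/(900*y^2 - 1680*y + 2017), Gamma_yxx = 0, Gamma_yxy = 0, Gamma_yyy = (900*y - 840)/(900*y^2 - 1680*y + 2017)

E = 137/16; F = 77/12 - (55/8)*y; G = 58/9 - (35/3)*y + (25/4)*y^2
Gamma^k_ij = (1/2) g^{kl} (d_i g_jl + d_j g_il - d_l g_ij), with g^inv = (1/(EG-F^2)) [[G, -F], [-F, E]]
first partials: E_x = 0, E_y = 0, F_x = 0, F_y = -55/8, G_x = 0, G_y = -35/3 + (25/2)*y
D = EG - F^2 = 2017/144 - (35/3)*y + (25/4)*y^2
expanded: Gamma^x_xx = (G E_x - 2F F_x + F E_y)/(2D), Gamma^x_xy = (G E_y - F G_x)/(2D), Gamma^x_yy = (2G F_y - G G_x - F G_y)/(2D), Gamma^y_xx = (2E F_x - E E_y - F E_x)/(2D), Gamma^y_xy = (E G_x - F E_y)/(2D), Gamma^y_yy = (E G_y - 2F F_y + F G_x)/(2D); substitute and cancel common factors


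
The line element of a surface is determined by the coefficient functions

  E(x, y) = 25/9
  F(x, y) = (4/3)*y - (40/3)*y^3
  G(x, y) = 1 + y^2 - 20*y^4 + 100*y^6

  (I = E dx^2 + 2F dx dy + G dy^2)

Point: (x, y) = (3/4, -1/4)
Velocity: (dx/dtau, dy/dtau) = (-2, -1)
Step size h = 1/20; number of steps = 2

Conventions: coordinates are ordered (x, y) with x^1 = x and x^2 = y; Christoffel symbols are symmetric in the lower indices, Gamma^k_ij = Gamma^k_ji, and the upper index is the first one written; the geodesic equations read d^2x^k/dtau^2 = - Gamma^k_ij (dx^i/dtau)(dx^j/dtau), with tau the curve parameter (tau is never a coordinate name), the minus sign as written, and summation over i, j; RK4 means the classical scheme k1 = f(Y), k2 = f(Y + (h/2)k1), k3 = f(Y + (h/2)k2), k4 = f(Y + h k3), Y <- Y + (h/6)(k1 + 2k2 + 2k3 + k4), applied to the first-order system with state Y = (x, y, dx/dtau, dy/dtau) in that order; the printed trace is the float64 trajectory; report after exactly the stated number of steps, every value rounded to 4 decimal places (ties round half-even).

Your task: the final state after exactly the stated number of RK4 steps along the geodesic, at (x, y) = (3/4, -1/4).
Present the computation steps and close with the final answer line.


f(Y) = (dx/dtau, dy/dtau, -Gamma^x_ij Y'^i Y'^j, -Gamma^y_ij Y'^i Y'^j) with the Gammas evaluated at the stage position; h = 0.050000; intermediate values shown to 6 dp
step 0: x = 0.7500, y = -0.2500, dx/dtau = -2.0000, dy/dtau = -1.0000
step 1:
  k1: at (x, y) = (0.750000, -0.250000), (dx/dtau, dy/dtau) = (-2.000000, -1.000000); Gamma_xxx = 0.000000, Gamma_xxy = 0.000000, Gamma_xyy = -0.418675, Gamma_yxx = 0.000000, Gamma_yxy = 0.000000, Gamma_yyy = 0.029438; k1 = (-2.000000, -1.000000, 0.418675, -0.029438)
  k2: at (x, y) = (0.700000, -0.275000), (dx/dtau, dy/dtau) = (-1.989533, -1.000736); Gamma_xxx = 0.000000, Gamma_xxy = 0.000000, Gamma_xyy = -0.608017, Gamma_yxx = 0.000000, Gamma_yxy = 0.000000, Gamma_yyy = 0.030567; k2 = (-1.989533, -1.000736, 0.608912, -0.030612)
  k3: at (x, y) = (0.700262, -0.275018), (dx/dtau, dy/dtau) = (-1.984777, -1.000765); Gamma_xxx = 0.000000, Gamma_xxy = 0.000000, Gamma_xyy = -0.608163, Gamma_yxx = 0.000000, Gamma_yxy = 0.000000, Gamma_yyy = 0.030564; k3 = (-1.984777, -1.000765, 0.609094, -0.030611)
  k4: at (x, y) = (0.650761, -0.300038), (dx/dtau, dy/dtau) = (-1.969545, -1.001531); Gamma_xxx = 0.000000, Gamma_xxy = 0.000000, Gamma_xyy = -0.816067, Gamma_yxx = 0.000000, Gamma_yxy = 0.000000, Gamma_yyy = 0.018322; k4 = (-1.969545, -1.001531, 0.818567, -0.018378)
  Y <- Y + (h/6)(k1 + 2k2 + 2k3 + k4): x = 0.6507, y = -0.3000, dx/dtau = -1.9694, dy/dtau = -1.0014
step 2:
  k1: at (x, y) = (0.650682, -0.300038), (dx/dtau, dy/dtau) = (-1.969390, -1.001419); Gamma_xxx = 0.000000, Gamma_xxy = 0.000000, Gamma_xyy = -0.816063, Gamma_yxx = 0.000000, Gamma_yxy = 0.000000, Gamma_yyy = 0.018322; k1 = (-1.969390, -1.001419, 0.818381, -0.018374)
  k2: at (x, y) = (0.601447, -0.325073), (dx/dtau, dy/dtau) = (-1.948930, -1.001878); Gamma_xxx = 0.000000, Gamma_xxy = 0.000000, Gamma_xyy = -1.041558, Gamma_yxx = 0.000000, Gamma_yxy = 0.000000, Gamma_yyy = -0.014405; k2 = (-1.948930, -1.001878, 1.045474, 0.014459)
  k3: at (x, y) = (0.601959, -0.325085), (dx/dtau, dy/dtau) = (-1.943253, -1.001057); Gamma_xxx = 0.000000, Gamma_xxy = 0.000000, Gamma_xyy = -1.041665, Gamma_yxx = 0.000000, Gamma_yxy = 0.000000, Gamma_yyy = -0.014426; k3 = (-1.943253, -1.001057, 1.043869, 0.014456)
  k4: at (x, y) = (0.553519, -0.350091), (dx/dtau, dy/dtau) = (-1.917196, -1.000696); Gamma_xxx = 0.000000, Gamma_xxy = 0.000000, Gamma_xyy = -1.282034, Gamma_yxx = 0.000000, Gamma_yxy = 0.000000, Gamma_yyy = -0.075953; k4 = (-1.917196, -1.000696, 1.283819, 0.076059)
  Y <- Y + (h/6)(k1 + 2k2 + 2k3 + k4): x = 0.5534, y = -0.3501, dx/dtau = -1.9170, dy/dtau = -1.0005

Answer: x = 0.5534, y = -0.3501, dx/dtau = -1.9170, dy/dtau = -1.0005


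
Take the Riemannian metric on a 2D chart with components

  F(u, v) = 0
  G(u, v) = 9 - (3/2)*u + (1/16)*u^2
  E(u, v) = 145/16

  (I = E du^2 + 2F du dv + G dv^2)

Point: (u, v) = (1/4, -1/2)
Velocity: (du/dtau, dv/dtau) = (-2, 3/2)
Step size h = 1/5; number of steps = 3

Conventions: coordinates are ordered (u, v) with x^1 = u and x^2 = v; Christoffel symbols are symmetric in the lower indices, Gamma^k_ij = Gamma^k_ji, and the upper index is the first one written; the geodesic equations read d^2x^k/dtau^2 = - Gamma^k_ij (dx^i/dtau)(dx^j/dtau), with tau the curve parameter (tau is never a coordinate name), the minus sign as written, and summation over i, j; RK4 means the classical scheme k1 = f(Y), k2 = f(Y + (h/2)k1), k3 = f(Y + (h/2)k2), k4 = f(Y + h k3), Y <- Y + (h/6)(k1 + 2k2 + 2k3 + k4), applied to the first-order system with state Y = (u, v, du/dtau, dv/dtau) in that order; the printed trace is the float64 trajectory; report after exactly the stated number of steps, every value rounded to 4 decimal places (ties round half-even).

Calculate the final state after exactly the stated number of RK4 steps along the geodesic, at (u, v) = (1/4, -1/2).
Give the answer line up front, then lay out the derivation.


Answer: u = -0.9797, v = 0.3154, du/dtau = -2.0944, dv/dtau = 1.2292

f(Y) = (du/dtau, dv/dtau, -Gamma^u_ij Y'^i Y'^j, -Gamma^v_ij Y'^i Y'^j) with the Gammas evaluated at the stage position; h = 0.200000; intermediate values shown to 6 dp
step 0: u = 0.2500, v = -0.5000, du/dtau = -2.0000, dv/dtau = 1.5000
step 1:
  k1: at (u, v) = (0.250000, -0.500000), (du/dtau, dv/dtau) = (-2.000000, 1.500000); Gamma_uuu = 0.000000, Gamma_uuv = 0.000000, Gamma_uvv = 0.081034, Gamma_vuu = 0.000000, Gamma_vuv = -0.085106, Gamma_vvv = 0.000000; k1 = (-2.000000, 1.500000, -0.182328, -0.510638)
  k2: at (u, v) = (0.050000, -0.350000), (du/dtau, dv/dtau) = (-2.018233, 1.448936); Gamma_uuu = 0.000000, Gamma_uuv = 0.000000, Gamma_uvv = 0.082414, Gamma_vuu = 0.000000, Gamma_vuv = -0.083682, Gamma_vvv = 0.000000; k2 = (-2.018233, 1.448936, -0.173021, -0.489421)
  k3: at (u, v) = (0.048177, -0.355106), (du/dtau, dv/dtau) = (-2.017302, 1.451058); Gamma_uuu = 0.000000, Gamma_uuv = 0.000000, Gamma_uvv = 0.082426, Gamma_vuu = 0.000000, Gamma_vuv = -0.083669, Gamma_vvv = 0.000000; k3 = (-2.017302, 1.451058, -0.173554, -0.489837)
  k4: at (u, v) = (-0.153460, -0.209788), (du/dtau, dv/dtau) = (-2.034711, 1.402033); Gamma_uuu = 0.000000, Gamma_uuv = 0.000000, Gamma_uvv = 0.083817, Gamma_vuu = 0.000000, Gamma_vuv = -0.082281, Gamma_vvv = 0.000000; k4 = (-2.034711, 1.402033, -0.164759, -0.469452)
  Y <- Y + (h/6)(k1 + 2k2 + 2k3 + k4): u = -0.1535, v = -0.2099, du/dtau = -2.0347, dv/dtau = 1.4020
step 2:
  k1: at (u, v) = (-0.153526, -0.209933), (du/dtau, dv/dtau) = (-2.034675, 1.402046); Gamma_uuu = 0.000000, Gamma_uuv = 0.000000, Gamma_uvv = 0.083817, Gamma_vuu = 0.000000, Gamma_vuv = -0.082281, Gamma_vvv = 0.000000; k1 = (-2.034675, 1.402046, -0.164763, -0.469445)
  k2: at (u, v) = (-0.356993, -0.069728), (du/dtau, dv/dtau) = (-2.051151, 1.355102); Gamma_uuu = 0.000000, Gamma_uuv = 0.000000, Gamma_uvv = 0.085221, Gamma_vuu = 0.000000, Gamma_vuv = -0.080926, Gamma_vvv = 0.000000; k2 = (-2.051151, 1.355102, -0.156491, -0.449870)
  k3: at (u, v) = (-0.358641, -0.074422), (du/dtau, dv/dtau) = (-2.050324, 1.357060); Gamma_uuu = 0.000000, Gamma_uuv = 0.000000, Gamma_uvv = 0.085232, Gamma_vuu = 0.000000, Gamma_vuv = -0.080915, Gamma_vvv = 0.000000; k3 = (-2.050324, 1.357060, -0.156964, -0.450278)
  k4: at (u, v) = (-0.563591, 0.061479), (du/dtau, dv/dtau) = (-2.066067, 1.311991); Gamma_uuu = 0.000000, Gamma_uuv = 0.000000, Gamma_uvv = 0.086645, Gamma_vuu = 0.000000, Gamma_vuv = -0.079595, Gamma_vvv = 0.000000; k4 = (-2.066067, 1.311991, -0.149145, -0.431511)
  Y <- Y + (h/6)(k1 + 2k2 + 2k3 + k4): u = -0.5636, v = 0.0613, du/dtau = -2.0660, dv/dtau = 1.3120
step 3:
  k1: at (u, v) = (-0.563649, 0.061346), (du/dtau, dv/dtau) = (-2.066035, 1.312005); Gamma_uuu = 0.000000, Gamma_uuv = 0.000000, Gamma_uvv = 0.086646, Gamma_vuu = 0.000000, Gamma_vuv = -0.079595, Gamma_vvv = 0.000000; k1 = (-2.066035, 1.312005, -0.149148, -0.431506)
  k2: at (u, v) = (-0.770253, 0.192547), (du/dtau, dv/dtau) = (-2.080950, 1.268854); Gamma_uuu = 0.000000, Gamma_uuv = 0.000000, Gamma_uvv = 0.088071, Gamma_vuu = 0.000000, Gamma_vuv = -0.078307, Gamma_vvv = 0.000000; k2 = (-2.080950, 1.268854, -0.141793, -0.413527)
  k3: at (u, v) = (-0.771744, 0.188231), (du/dtau, dv/dtau) = (-2.080214, 1.270652); Gamma_uuu = 0.000000, Gamma_uuv = 0.000000, Gamma_uvv = 0.088081, Gamma_vuu = 0.000000, Gamma_vuv = -0.078298, Gamma_vvv = 0.000000; k3 = (-2.080214, 1.270652, -0.142212, -0.413918)
  k4: at (u, v) = (-0.979692, 0.315476), (du/dtau, dv/dtau) = (-2.094477, 1.229221); Gamma_uuu = 0.000000, Gamma_uuv = 0.000000, Gamma_uvv = 0.089515, Gamma_vuu = 0.000000, Gamma_vuv = -0.077043, Gamma_vvv = 0.000000; k4 = (-2.094477, 1.229221, -0.135256, -0.396708)
  Y <- Y + (h/6)(k1 + 2k2 + 2k3 + k4): u = -0.9797, v = 0.3154, du/dtau = -2.0944, dv/dtau = 1.2292


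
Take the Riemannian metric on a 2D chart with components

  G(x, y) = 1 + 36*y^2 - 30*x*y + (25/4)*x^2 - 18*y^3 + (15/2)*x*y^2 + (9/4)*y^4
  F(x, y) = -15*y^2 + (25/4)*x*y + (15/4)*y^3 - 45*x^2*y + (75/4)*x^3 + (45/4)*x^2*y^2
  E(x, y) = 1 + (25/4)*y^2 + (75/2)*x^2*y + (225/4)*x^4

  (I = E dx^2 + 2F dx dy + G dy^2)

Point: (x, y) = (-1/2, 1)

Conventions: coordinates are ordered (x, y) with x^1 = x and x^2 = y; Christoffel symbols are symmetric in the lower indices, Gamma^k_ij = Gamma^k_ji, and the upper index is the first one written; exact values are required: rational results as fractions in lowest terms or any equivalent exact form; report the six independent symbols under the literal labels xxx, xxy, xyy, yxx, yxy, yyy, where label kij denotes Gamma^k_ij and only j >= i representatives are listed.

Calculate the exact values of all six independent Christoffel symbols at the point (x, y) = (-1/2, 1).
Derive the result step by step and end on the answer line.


E = 1289/64, F = -805/32, G = 545/16 at the point
E_x = -525/8, E_y = 175/8, F_x = 865/16, F_y = -55/2, G_x = -115/4, G_y = 69/2
EG - F^2 = 3405/64;  g^inv = (64/3405) * [[545/16, 805/32], [805/32, 1289/64]]
first-kind symbols [ij,l] = (1/2)(d_i g_jl + d_j g_il - d_l g_ij): [xx,x] = E_x/2 = -525/16, [xx,y] = F_x - E_y/2 = 345/8, [xy,x] = E_y/2 = 175/16, [xy,y] = G_x/2 = -115/8, [yy,x] = F_y - G_x/2 = -105/8, [yy,y] = G_y/2 = 69/4
Gamma^x_ij = (G*[ij,x] - F*[ij,y])/(EG - F^2), Gamma^y_ij = (E*[ij,y] - F*[ij,x])/(EG - F^2)

Answer: Gamma_xxx = -140/227, Gamma_xxy = 140/681, Gamma_xyy = -56/227, Gamma_yxx = 184/227, Gamma_yxy = -184/681, Gamma_yyy = 368/1135


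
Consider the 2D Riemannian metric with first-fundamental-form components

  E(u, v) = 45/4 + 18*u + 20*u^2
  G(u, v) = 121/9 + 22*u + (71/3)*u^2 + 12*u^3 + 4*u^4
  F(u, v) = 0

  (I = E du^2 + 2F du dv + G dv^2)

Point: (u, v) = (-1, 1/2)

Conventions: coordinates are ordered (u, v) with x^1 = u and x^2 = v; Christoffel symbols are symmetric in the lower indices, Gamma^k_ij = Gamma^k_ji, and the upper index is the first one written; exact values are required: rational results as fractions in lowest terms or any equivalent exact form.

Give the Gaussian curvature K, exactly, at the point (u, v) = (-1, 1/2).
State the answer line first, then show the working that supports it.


Answer: K = -252/2809

E = 53/4, F = 0, G = 64/9, EG - F^2 = 848/9 at the point
E_u = -22, E_v = 0, F_u = 0, F_v = 0, G_u = -16/3, G_v = 0
E_vv = 0, F_uv = 0, G_uu = 70/3
K follows from Brioschi's formula, (det M1 - det M2)/(EG - F^2)^2.
M1 = [[-E_vv/2 + F_uv - G_uu/2, E_u/2, F_u - E_v/2], [F_v - G_u/2, E, F], [G_v/2, F, G]] = [[-35/3, -11, 0], [8/3, 53/4, 0], [0, 0, 64/9]]; det M1 = -2672/3
M2 = [[0, E_v/2, G_u/2], [E_v/2, E, F], [G_u/2, F, G]] = [[0, 0, -8/3], [0, 53/4, 0], [-8/3, 0, 64/9]]; det M2 = -848/9
det M1 - det M2 = -7168/9; K = -7168/9 / (848/9)^2 = -252/2809


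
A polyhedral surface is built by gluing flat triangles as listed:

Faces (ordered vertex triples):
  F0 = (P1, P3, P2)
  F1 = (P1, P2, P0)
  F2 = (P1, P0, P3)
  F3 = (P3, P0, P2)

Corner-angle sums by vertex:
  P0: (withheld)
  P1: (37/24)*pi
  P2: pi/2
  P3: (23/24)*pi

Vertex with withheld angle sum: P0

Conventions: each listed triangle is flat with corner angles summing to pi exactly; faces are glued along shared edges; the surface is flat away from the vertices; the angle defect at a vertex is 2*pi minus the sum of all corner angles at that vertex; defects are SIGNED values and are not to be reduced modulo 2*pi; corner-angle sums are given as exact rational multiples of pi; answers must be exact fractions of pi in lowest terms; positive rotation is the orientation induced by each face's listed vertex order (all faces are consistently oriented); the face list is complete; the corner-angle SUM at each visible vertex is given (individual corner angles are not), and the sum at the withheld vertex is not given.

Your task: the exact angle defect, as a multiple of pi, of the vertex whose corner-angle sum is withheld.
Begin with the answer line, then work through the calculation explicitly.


Answer: defect(P0) = pi

V = 4, E = 6, F = 4; chi = V - E + F = 2
Gauss-Bonnet: total defect = 2*pi*chi = 4*pi; visible defects sum to 3*pi


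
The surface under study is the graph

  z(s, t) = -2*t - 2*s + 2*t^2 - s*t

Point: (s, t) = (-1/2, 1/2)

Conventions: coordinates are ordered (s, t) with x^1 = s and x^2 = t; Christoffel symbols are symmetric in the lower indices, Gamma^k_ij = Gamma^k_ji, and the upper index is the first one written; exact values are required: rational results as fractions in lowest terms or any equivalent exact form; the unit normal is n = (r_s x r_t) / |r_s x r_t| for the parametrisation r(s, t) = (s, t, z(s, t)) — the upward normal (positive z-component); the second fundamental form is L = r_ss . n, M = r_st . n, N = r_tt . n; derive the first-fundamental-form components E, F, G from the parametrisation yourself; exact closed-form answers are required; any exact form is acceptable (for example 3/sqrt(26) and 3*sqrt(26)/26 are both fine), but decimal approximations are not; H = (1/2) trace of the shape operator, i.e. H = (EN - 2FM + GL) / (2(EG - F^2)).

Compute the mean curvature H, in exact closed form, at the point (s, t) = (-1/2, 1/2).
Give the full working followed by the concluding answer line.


z_s = -5/2, z_t = 1/2, z_ss = 0, z_st = -1, z_tt = 4
E = 29/4, F = -5/4, G = 5/4; answer radicand W^2 = 15/2
unnormalised second-form numerators: l = 0, m = -1, n = 4; L = l/sqrt(15/2), and similarly M = m/sqrt(W^2), N = n/sqrt(W^2)
H = (E*n - 2*F*m + G*l) / (2*(EG - F^2)*sqrt(W^2)); E*n - 2*F*m + G*l = 53/2, EG - F^2 = 15/2, so H = (53/30)/sqrt(15/2)

Answer: H = 53*sqrt(30)/450


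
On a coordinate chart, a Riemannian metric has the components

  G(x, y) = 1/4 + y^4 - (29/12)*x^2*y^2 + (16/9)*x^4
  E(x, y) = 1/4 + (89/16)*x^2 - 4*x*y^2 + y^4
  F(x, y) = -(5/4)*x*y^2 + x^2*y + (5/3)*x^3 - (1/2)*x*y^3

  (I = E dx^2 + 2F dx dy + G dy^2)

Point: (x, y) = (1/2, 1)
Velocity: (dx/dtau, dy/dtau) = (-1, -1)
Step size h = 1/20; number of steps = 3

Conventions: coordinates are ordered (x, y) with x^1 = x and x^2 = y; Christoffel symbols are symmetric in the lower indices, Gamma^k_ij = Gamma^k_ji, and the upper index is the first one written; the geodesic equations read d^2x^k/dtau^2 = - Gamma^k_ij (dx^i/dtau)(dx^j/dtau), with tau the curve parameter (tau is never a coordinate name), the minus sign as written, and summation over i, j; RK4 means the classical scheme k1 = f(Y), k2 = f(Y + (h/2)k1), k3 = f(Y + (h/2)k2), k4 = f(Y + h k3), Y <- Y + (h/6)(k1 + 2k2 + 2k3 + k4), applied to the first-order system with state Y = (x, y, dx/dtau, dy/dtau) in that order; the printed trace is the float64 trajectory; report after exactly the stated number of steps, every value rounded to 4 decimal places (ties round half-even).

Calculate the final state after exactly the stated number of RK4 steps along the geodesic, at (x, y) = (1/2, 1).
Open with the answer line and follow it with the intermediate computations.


Answer: x = 0.3502, y = 0.8457, dx/dtau = -0.9984, dy/dtau = -1.0491

f(Y) = (dx/dtau, dy/dtau, -Gamma^x_ij Y'^i Y'^j, -Gamma^y_ij Y'^i Y'^j) with the Gammas evaluated at the stage position; h = 0.050000; intermediate values shown to 6 dp
step 0: x = 0.5000, y = 1.0000, dx/dtau = -1.0000, dy/dtau = -1.0000
step 1:
  k1: at (x, y) = (0.500000, 1.000000), (dx/dtau, dy/dtau) = (-1.000000, -1.000000); Gamma_xxx = 2.568839, Gamma_xxy = -1.022424, Gamma_xyy = -0.529491, Gamma_yxx = 2.074590, Gamma_yxy = -1.571976, Gamma_yyy = 1.552573; k1 = (-1.000000, -1.000000, 0.005499, -0.483211)
  k2: at (x, y) = (0.475000, 0.975000), (dx/dtau, dy/dtau) = (-0.999863, -1.012080); Gamma_xxx = 2.402137, Gamma_xxy = -0.947387, Gamma_xyy = -0.494136, Gamma_yxx = 1.830364, Gamma_yxy = -1.482171, Gamma_yyy = 1.558687; k2 = (-0.999863, -1.012080, 0.022070, -0.426694)
  k3: at (x, y) = (0.475003, 0.974698), (dx/dtau, dy/dtau) = (-0.999448, -1.010667); Gamma_xxx = 2.406035, Gamma_xxy = -0.948550, Gamma_xyy = -0.495907, Gamma_yxx = 1.835696, Gamma_yxy = -1.482862, Gamma_yyy = 1.557646; k3 = (-0.999448, -1.010667, 0.019442, -0.429019)
  k4: at (x, y) = (0.450028, 0.949467), (dx/dtau, dy/dtau) = (-0.999028, -1.021451); Gamma_xxx = 2.234131, Gamma_xxy = -0.867124, Gamma_xyy = -0.466465, Gamma_yxx = 1.589816, Gamma_yxy = -1.389227, Gamma_yyy = 1.557257; k4 = (-0.999028, -1.021451, 0.026630, -0.376213)
  Y <- Y + (h/6)(k1 + 2k2 + 2k3 + k4): x = 0.4500, y = 0.9494, dx/dtau = -0.9990, dy/dtau = -1.0214
step 2:
  k1: at (x, y) = (0.450020, 0.949442), (dx/dtau, dy/dtau) = (-0.999040, -1.021424); Gamma_xxx = 2.234293, Gamma_xxy = -0.867166, Gamma_xyy = -0.466547, Gamma_yxx = 1.590017, Gamma_yxy = -1.389235, Gamma_yyy = 1.557201; k1 = (-0.999040, -1.021424, 0.026534, -0.376332)
  k2: at (x, y) = (0.425044, 0.923907), (dx/dtau, dy/dtau) = (-0.998377, -1.030832); Gamma_xxx = 2.058076, Gamma_xxy = -0.779973, Gamma_xyy = -0.442875, Gamma_yxx = 1.343858, Gamma_yxy = -1.292562, Gamma_yyy = 1.550411; k2 = (-0.998377, -1.030832, 0.024638, -0.326486)
  k3: at (x, y) = (0.425060, 0.923671), (dx/dtau, dy/dtau) = (-0.998424, -1.029586); Gamma_xxx = 2.061670, Gamma_xxy = -0.781208, Gamma_xyy = -0.444223, Gamma_yxx = 1.348217, Gamma_yxy = -1.293237, Gamma_yyy = 1.549591; k3 = (-0.998424, -1.029586, 0.021826, -0.327811)
  k4: at (x, y) = (0.400098, 0.897963), (dx/dtau, dy/dtau) = (-0.997949, -1.037814); Gamma_xxx = 1.880300, Gamma_xxy = -0.688548, Gamma_xyy = -0.425093, Gamma_yxx = 1.100642, Gamma_yxy = -1.194160, Gamma_yyy = 1.537113; k4 = (-0.997949, -1.037814, 0.011493, -0.278144)
  Y <- Y + (h/6)(k1 + 2k2 + 2k3 + k4): x = 0.4001, y = 0.8979, dx/dtau = -0.9979, dy/dtau = -1.0378
step 3:
  k1: at (x, y) = (0.400098, 0.897941), (dx/dtau, dy/dtau) = (-0.997949, -1.037783); Gamma_xxx = 1.880594, Gamma_xxy = -0.688652, Gamma_xyy = -0.425197, Gamma_yxx = 1.100977, Gamma_yxy = -1.194210, Gamma_yyy = 1.537046; k1 = (-0.997949, -1.037783, 0.011457, -0.278276)
  k2: at (x, y) = (0.375149, 0.871997), (dx/dtau, dy/dtau) = (-0.997663, -1.044740); Gamma_xxx = 1.695253, Gamma_xxy = -0.591425, Gamma_xyy = -0.410349, Gamma_yxx = 0.853977, Gamma_yxy = -1.093734, Gamma_yyy = 1.518971; k2 = (-0.997663, -1.044740, -0.006567, -0.227924)
  k3: at (x, y) = (0.375156, 0.871823), (dx/dtau, dy/dtau) = (-0.998113, -1.043481); Gamma_xxx = 1.697938, Gamma_xxy = -0.592430, Gamma_xyy = -0.411204, Gamma_yxx = 0.856878, Gamma_yxy = -1.094204, Gamma_yyy = 1.518404; k3 = (-0.998113, -1.043481, -0.009749, -0.227712)
  k4: at (x, y) = (0.350192, 0.845767), (dx/dtau, dy/dtau) = (-0.998437, -1.049168); Gamma_xxx = 1.506601, Gamma_xxy = -0.490511, Gamma_xyy = -0.399107, Gamma_yxx = 0.608697, Gamma_yxy = -0.992754, Gamma_yyy = 1.495509; k4 = (-0.998437, -1.049168, -0.034928, -0.173108)
  Y <- Y + (h/6)(k1 + 2k2 + 2k3 + k4): x = 0.3502, y = 0.8457, dx/dtau = -0.9984, dy/dtau = -1.0491


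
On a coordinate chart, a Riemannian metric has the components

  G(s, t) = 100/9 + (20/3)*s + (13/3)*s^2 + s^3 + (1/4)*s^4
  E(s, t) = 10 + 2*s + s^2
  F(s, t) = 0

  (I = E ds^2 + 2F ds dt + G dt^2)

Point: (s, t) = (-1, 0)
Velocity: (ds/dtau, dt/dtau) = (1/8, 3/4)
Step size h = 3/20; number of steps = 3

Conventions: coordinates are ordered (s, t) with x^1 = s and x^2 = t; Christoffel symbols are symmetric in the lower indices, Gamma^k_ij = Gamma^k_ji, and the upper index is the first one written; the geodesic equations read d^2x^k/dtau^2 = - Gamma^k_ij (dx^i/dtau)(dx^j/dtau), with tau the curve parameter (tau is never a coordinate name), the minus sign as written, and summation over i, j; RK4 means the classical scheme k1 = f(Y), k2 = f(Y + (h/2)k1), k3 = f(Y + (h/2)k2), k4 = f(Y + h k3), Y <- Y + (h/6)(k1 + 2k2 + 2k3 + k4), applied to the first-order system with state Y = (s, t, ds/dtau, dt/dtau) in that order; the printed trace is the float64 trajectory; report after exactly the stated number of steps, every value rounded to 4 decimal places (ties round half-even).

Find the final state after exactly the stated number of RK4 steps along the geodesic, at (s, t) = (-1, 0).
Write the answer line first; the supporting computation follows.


Answer: s = -0.9434, t = 0.3374, ds/dtau = 0.1272, dt/dtau = 0.7492

f(Y) = (ds/dtau, dt/dtau, -Gamma^s_ij Y'^i Y'^j, -Gamma^t_ij Y'^i Y'^j) with the Gammas evaluated at the stage position; h = 0.150000; intermediate values shown to 6 dp
step 0: s = -1.0000, t = 0.0000, ds/dtau = 0.1250, dt/dtau = 0.7500
step 1:
  k1: at (s, t) = (-1.000000, 0.000000), (ds/dtau, dt/dtau) = (0.125000, 0.750000); Gamma_sss = 0.000000, Gamma_sst = 0.000000, Gamma_stt = 0.000000, Gamma_tss = 0.000000, Gamma_tst = 0.000000, Gamma_ttt = 0.000000; k1 = (0.125000, 0.750000, 0.000000, 0.000000)
  k2: at (s, t) = (-0.990625, 0.056250), (ds/dtau, dt/dtau) = (0.125000, 0.750000); Gamma_sss = 0.001042, Gamma_sst = 0.000000, Gamma_stt = -0.002951, Gamma_tss = 0.000000, Gamma_tst = 0.003309, Gamma_ttt = 0.000000; k2 = (0.125000, 0.750000, 0.001644, -0.000620)
  k3: at (s, t) = (-0.990625, 0.056250), (ds/dtau, dt/dtau) = (0.125123, 0.749953); Gamma_sss = 0.001042, Gamma_sst = 0.000000, Gamma_stt = -0.002951, Gamma_tss = 0.000000, Gamma_tst = 0.003309, Gamma_ttt = 0.000000; k3 = (0.125123, 0.749953, 0.001644, -0.000621)
  k4: at (s, t) = (-0.981232, 0.112493), (ds/dtau, dt/dtau) = (0.125247, 0.749907); Gamma_sss = 0.002085, Gamma_sst = 0.000000, Gamma_stt = -0.005909, Gamma_tss = 0.000000, Gamma_tst = 0.006624, Gamma_ttt = 0.000000; k4 = (0.125247, 0.749907, 0.003290, -0.001244)
  Y <- Y + (h/6)(k1 + 2k2 + 2k3 + k4): s = -0.9812, t = 0.1125, ds/dtau = 0.1252, dt/dtau = 0.7499
step 2:
  k1: at (s, t) = (-0.981238, 0.112495), (ds/dtau, dt/dtau) = (0.125247, 0.749907); Gamma_sss = 0.002085, Gamma_sst = 0.000000, Gamma_stt = -0.005907, Gamma_tss = 0.000000, Gamma_tst = 0.006622, Gamma_ttt = 0.000000; k1 = (0.125247, 0.749907, 0.003289, -0.001244)
  k2: at (s, t) = (-0.971844, 0.168738), (ds/dtau, dt/dtau) = (0.125493, 0.749814); Gamma_sss = 0.003128, Gamma_sst = 0.000000, Gamma_stt = -0.008864, Gamma_tss = 0.000000, Gamma_tst = 0.009936, Gamma_ttt = 0.000000; k2 = (0.125493, 0.749814, 0.004934, -0.001870)
  k3: at (s, t) = (-0.971826, 0.168731), (ds/dtau, dt/dtau) = (0.125617, 0.749767); Gamma_sss = 0.003130, Gamma_sst = 0.000000, Gamma_stt = -0.008870, Gamma_tss = 0.000000, Gamma_tst = 0.009942, Gamma_ttt = 0.000000; k3 = (0.125617, 0.749767, 0.004937, -0.001873)
  k4: at (s, t) = (-0.962395, 0.224960), (ds/dtau, dt/dtau) = (0.125987, 0.749626); Gamma_sss = 0.004178, Gamma_sst = 0.000000, Gamma_stt = -0.011840, Gamma_tss = 0.000000, Gamma_tst = 0.013269, Gamma_ttt = 0.000000; k4 = (0.125987, 0.749626, 0.006587, -0.002506)
  Y <- Y + (h/6)(k1 + 2k2 + 2k3 + k4): s = -0.9624, t = 0.2250, ds/dtau = 0.1260, dt/dtau = 0.7496
step 3:
  k1: at (s, t) = (-0.962401, 0.224963), (ds/dtau, dt/dtau) = (0.125987, 0.749626); Gamma_sss = 0.004177, Gamma_sst = 0.000000, Gamma_stt = -0.011838, Gamma_tss = 0.000000, Gamma_tst = 0.013267, Gamma_ttt = 0.000000; k1 = (0.125987, 0.749626, 0.006586, -0.002506)
  k2: at (s, t) = (-0.952952, 0.281185), (ds/dtau, dt/dtau) = (0.126481, 0.749438); Gamma_sss = 0.005226, Gamma_sst = 0.000000, Gamma_stt = -0.014813, Gamma_tss = 0.000000, Gamma_tst = 0.016599, Gamma_ttt = 0.000000; k2 = (0.126481, 0.749438, 0.008236, -0.003147)
  k3: at (s, t) = (-0.952915, 0.281171), (ds/dtau, dt/dtau) = (0.126605, 0.749390); Gamma_sss = 0.005230, Gamma_sst = 0.000000, Gamma_stt = -0.014825, Gamma_tss = 0.000000, Gamma_tst = 0.016612, Gamma_ttt = 0.000000; k3 = (0.126605, 0.749390, 0.008242, -0.003152)
  k4: at (s, t) = (-0.943411, 0.337371), (ds/dtau, dt/dtau) = (0.127223, 0.749153); Gamma_sss = 0.006285, Gamma_sst = 0.000000, Gamma_stt = -0.017819, Gamma_tss = 0.000000, Gamma_tst = 0.019961, Gamma_ttt = 0.000000; k4 = (0.127223, 0.749153, 0.009899, -0.003805)
  Y <- Y + (h/6)(k1 + 2k2 + 2k3 + k4): s = -0.9434, t = 0.3374, ds/dtau = 0.1272, dt/dtau = 0.7492
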